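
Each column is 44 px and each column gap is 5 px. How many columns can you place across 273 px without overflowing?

k columns need k·44 + (k−1)·5 = k·49 − 5.
k·49 − 5 ≤ 273 → k ≤ 278 / 49 ≈ 5.67, so k = 5.

5 columns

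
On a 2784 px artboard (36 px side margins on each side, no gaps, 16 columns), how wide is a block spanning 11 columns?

Take off 72 px of margins, leaving 2712 px.
With no gaps, each column is 2712/16 = 169.5 px.
With no gaps, 11 columns span 11·169.5 = 1864.5 px.

1864.5 px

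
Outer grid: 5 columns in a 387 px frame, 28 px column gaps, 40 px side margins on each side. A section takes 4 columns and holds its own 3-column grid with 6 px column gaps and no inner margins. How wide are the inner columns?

Inside the margins: 387 − 80 = 307 px.
307 − 4·28 = 195; ÷5 gives c = 39 px.
4-column span = 4·39 + 3·28 = 240 px.
3d + 2·6 = 240 → 3d = 228 → d = 76 px.

76 px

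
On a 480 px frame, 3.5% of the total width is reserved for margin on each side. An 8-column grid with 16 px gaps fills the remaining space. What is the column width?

Margins: 3.5% × 480 = 16.8 px each, so content = 480 − 33.6 = 446.4 px.
446.4 − 7·16 = 334.4; ÷8 gives c = 41.8 px.

41.8 px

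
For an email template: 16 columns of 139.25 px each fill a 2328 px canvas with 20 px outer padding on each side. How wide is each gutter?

Take off 40 px of margins, leaving 2288 px.
Columns use 2228 px, leaving 60 px across 15 gutters = 4 px each.

4 px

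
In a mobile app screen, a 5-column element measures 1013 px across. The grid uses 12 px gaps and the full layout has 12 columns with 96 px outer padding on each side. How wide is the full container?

2640 px

1013 − 4·12 = 965; ÷5 gives c = 193 px.
Container = 2·96 + 12·193 + 11·12 = 192 + 2316 + 132 = 2640 px.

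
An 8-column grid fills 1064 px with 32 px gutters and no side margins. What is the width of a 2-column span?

242 px

8 columns + 7 gutters: 8c + 7·32 = 1064.
8c = 1064 − 224 = 840, so c = 105 px.
2 columns plus 1 gutter: 210 + 32 = 242 px.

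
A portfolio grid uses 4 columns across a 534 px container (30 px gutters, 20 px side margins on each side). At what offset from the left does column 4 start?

413 px

Subtract both margins: 534 − 2·20 = 494 px.
Subtracting 3 gutters of 30 leaves 404 for 4 columns, so c = 101 px.
Before column 4: the margin + 3 columns + 3 gutters.
Offset = 20 + 3·(101 + 30) = 20 + 393 = 413 px.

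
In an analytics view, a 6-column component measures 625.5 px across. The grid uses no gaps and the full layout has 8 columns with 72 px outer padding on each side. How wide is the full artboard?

978 px

6c = 625.5 → c = 104.25 px.
Total width: 2·72 + 8·104.25 = 978 px.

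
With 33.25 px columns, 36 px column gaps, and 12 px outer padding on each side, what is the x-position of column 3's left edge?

Column 3 starts at margin + 2·(column + gutter) = 12 + 2·69.25 = 150.5 px.

150.5 px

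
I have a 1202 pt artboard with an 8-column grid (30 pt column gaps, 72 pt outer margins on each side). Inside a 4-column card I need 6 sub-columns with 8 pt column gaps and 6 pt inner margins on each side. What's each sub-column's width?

Inside the margins: 1202 − 144 = 1058 pt.
8c + 7·30 = 1058 → 8c = 848 → c = 106 pt.
4 columns plus 3 column gaps: 424 + 90 = 514 pt.
Inner content = 514 − 2·6 = 502 pt.
502 − 5·8 = 462; ÷6 gives d = 77 pt.

77 pt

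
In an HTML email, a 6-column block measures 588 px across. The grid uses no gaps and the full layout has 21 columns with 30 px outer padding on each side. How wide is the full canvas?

6c = 588 → c = 98 px.
Summing: 60 + 2058 = 2118 px.

2118 px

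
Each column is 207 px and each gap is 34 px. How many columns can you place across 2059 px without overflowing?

8 columns: 8·207 + 7·34 = 1894 px ≤ 2059.
9 columns: 2135 px > 2059. So 8.

8 columns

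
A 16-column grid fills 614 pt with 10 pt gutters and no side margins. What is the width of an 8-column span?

Subtracting 15 gutters of 10 leaves 464 for 16 columns, so c = 29 pt.
8 columns plus 7 gutters: 232 + 70 = 302 pt.

302 pt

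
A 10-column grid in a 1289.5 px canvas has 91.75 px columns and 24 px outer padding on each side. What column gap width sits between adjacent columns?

36 px

Take off 48 px of margins, leaving 1241.5 px.
Columns use 917.5 px, leaving 324 px across 9 column gaps = 36 px each.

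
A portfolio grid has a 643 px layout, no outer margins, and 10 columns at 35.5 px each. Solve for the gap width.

10 columns take 10·35.5 = 355 px; remaining 288 splits into 9 gaps.
g = 288 / 9 = 32 px.

32 px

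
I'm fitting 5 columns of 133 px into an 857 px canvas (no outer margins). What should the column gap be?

5·133 + 4g = 857 → 4g = 192 → g = 48 px.

48 px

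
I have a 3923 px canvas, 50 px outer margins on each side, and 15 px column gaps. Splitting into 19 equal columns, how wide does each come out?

Subtract both margins: 3923 − 2·50 = 3823 px.
19c + 18·15 = 3823 → 19c = 3553 → c = 187 px.

187 px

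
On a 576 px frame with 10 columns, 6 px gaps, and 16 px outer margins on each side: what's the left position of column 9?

Take off 32 px of margins, leaving 544 px.
544 − 9·6 = 490; ÷10 gives c = 49 px.
Column 9 starts at margin + 8·(column + gutter) = 16 + 8·55 = 456 px.

456 px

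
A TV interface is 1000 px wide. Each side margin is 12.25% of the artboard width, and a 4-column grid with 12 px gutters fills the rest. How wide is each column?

179.75 px

1000 × (1 − 2·12.25%) = 1000 × 75.5% = 755 px for the columns.
4c + 3·12 = 755 → 4c = 719 → c = 179.75 px.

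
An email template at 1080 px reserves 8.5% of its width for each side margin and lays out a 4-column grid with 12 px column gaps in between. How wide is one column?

215.1 px

Margins: 8.5% × 1080 = 91.8 px each, so content = 1080 − 183.6 = 896.4 px.
Subtracting 3 column gaps of 12 leaves 860.4 for 4 columns, so c = 215.1 px.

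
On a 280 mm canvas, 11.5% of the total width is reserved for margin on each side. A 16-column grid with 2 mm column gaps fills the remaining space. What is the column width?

11.6 mm

280 × (1 − 2·11.5%) = 280 × 77% = 215.6 mm for the columns.
16c + 15·2 = 215.6 → 16c = 185.6 → c = 11.6 mm.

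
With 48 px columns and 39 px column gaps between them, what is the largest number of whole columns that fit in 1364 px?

16 columns

Each extra column adds 48 + 39 = 87 px.
(1364 + 39) / 87 = 16.13, so 16 columns fit.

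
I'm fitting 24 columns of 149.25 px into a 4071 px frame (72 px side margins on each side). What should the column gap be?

15 px

Content width = 4071 − 2·72 = 3927 px.
24·149.25 + 23g = 3927 → 23g = 345 → g = 15 px.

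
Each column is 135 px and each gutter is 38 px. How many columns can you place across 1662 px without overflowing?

k columns need k·135 + (k−1)·38 = k·173 − 38.
k·173 − 38 ≤ 1662 → k ≤ 1700 / 173 ≈ 9.83, so k = 9.

9 columns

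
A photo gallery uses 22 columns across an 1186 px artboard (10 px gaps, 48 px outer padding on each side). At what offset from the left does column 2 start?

Content = 1186 − 2·48 = 1090 px.
22 columns + 21 gaps: 22c + 21·10 = 1090.
22c = 1090 − 210 = 880, so c = 40 px.
Before column 2: the margin + 1 column + 1 gap.
Offset = 48 + 1·(40 + 10) = 48 + 50 = 98 px.

98 px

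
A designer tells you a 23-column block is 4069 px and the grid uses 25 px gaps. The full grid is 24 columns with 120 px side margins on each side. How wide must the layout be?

4487 px

Subtracting 22 gaps of 25 leaves 3519 for 23 columns, so c = 153 px.
Layout = 2·120 + 24·153 + 23·25 = 240 + 3672 + 575 = 4487 px.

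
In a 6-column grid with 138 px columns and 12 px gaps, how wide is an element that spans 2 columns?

2 columns plus 1 gap: 276 + 12 = 288 px.

288 px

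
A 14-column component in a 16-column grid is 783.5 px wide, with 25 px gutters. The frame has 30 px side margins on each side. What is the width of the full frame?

959 px

14c + 13·25 = 783.5 → 14c = 458.5 → c = 32.75 px.
Frame = 2·30 + 16·32.75 + 15·25 = 60 + 524 + 375 = 959 px.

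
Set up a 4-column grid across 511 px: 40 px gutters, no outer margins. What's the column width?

Subtracting 3 gutters of 40 leaves 391 for 4 columns, so c = 97.75 px.

97.75 px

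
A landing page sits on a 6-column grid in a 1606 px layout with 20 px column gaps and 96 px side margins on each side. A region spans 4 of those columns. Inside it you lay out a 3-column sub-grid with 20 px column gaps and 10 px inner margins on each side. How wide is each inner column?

Inside the margins: 1606 − 192 = 1414 px.
6c + 5·20 = 1414 → 6c = 1314 → c = 219 px.
Span of 4: 4·219 + 3·20 = 876 + 60 = 936 px.
Inner content = 936 − 2·10 = 916 px.
Subtracting 2 column gaps of 20 leaves 876 for 3 columns, so d = 292 px.

292 px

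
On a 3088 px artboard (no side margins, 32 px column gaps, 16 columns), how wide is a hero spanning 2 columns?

358 px

3088 − 15·32 = 2608; ÷16 gives c = 163 px.
2 columns plus 1 column gap: 326 + 32 = 358 px.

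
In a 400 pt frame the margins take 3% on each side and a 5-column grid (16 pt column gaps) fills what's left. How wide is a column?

62.4 pt

Margins: 3% × 400 = 12 pt each, so content = 400 − 24 = 376 pt.
5 columns + 4 column gaps: 5c + 4·16 = 376.
5c = 376 − 64 = 312, so c = 62.4 pt.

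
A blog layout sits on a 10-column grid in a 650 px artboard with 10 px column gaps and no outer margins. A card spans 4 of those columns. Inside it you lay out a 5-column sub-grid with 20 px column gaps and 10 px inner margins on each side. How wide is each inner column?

10c + 9·10 = 650 → 10c = 560 → c = 56 px.
4-column span = 4·56 + 3·10 = 254 px.
Inner content = 254 − 2·10 = 234 px.
5 columns + 4 column gaps: 5d + 4·20 = 234.
5d = 234 − 80 = 154, so d = 30.8 px.

30.8 px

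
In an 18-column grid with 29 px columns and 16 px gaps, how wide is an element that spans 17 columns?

17 columns plus 16 gaps: 493 + 256 = 749 px.

749 px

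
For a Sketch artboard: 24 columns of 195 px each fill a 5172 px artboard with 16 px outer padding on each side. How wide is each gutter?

20 px

Inside the margins: 5172 − 32 = 5140 px.
24 columns take 24·195 = 4680 px; remaining 460 splits into 23 gutters.
g = 460 / 23 = 20 px.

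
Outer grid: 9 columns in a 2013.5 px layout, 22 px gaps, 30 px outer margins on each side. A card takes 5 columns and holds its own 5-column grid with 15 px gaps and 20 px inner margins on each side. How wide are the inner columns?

195.1 px

Take off 60 px of margins, leaving 1953.5 px.
Subtracting 8 gaps of 22 leaves 1777.5 for 9 columns, so c = 197.5 px.
5-column span = 5·197.5 + 4·22 = 1075.5 px.
Inner content = 1075.5 − 2·20 = 1035.5 px.
1035.5 − 4·15 = 975.5; ÷5 gives d = 195.1 px.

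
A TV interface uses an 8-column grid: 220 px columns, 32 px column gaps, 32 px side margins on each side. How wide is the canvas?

2048 px

Total width: 2·32 + 8·220 + 7·32 = 2048 px.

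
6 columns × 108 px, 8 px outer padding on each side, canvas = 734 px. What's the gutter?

Content width = 734 − 2·8 = 718 px.
Columns use 648 px, leaving 70 px across 5 gutters = 14 px each.

14 px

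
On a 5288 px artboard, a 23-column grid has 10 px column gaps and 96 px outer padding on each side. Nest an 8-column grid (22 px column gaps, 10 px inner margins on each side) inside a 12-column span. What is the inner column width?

Subtract both margins: 5288 − 2·96 = 5096 px.
23c + 22·10 = 5096 → 23c = 4876 → c = 212 px.
12-column span = 12·212 + 11·10 = 2654 px.
Inner content = 2654 − 2·10 = 2634 px.
Subtracting 7 column gaps of 22 leaves 2480 for 8 columns, so d = 310 px.

310 px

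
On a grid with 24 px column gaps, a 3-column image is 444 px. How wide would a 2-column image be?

288 px

3c + 2·24 = 444 → 3c = 396 → c = 132 px.
2-column span = 2·132 + 1·24 = 288 px.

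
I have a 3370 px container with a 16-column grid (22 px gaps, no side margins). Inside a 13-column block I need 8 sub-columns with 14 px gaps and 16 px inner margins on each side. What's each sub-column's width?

Subtracting 15 gaps of 22 leaves 3040 for 16 columns, so c = 190 px.
Span of 13: 13·190 + 12·22 = 2470 + 264 = 2734 px.
Inner content = 2734 − 2·16 = 2702 px.
2702 − 7·14 = 2604; ÷8 gives d = 325.5 px.

325.5 px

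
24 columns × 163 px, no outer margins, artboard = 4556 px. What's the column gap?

28 px

Columns use 3912 px, leaving 644 px across 23 column gaps = 28 px each.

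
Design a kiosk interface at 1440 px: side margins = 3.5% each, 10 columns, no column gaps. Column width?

133.92 px

Margins: 3.5% × 1440 = 50.4 px each, so content = 1440 − 100.8 = 1339.2 px.
10c = 1339.2 → c = 133.92 px.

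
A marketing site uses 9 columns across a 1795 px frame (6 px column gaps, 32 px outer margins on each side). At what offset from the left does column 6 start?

Content = 1795 − 2·32 = 1731 px.
9c + 8·6 = 1731 → 9c = 1683 → c = 187 px.
Before column 6: the margin + 5 columns + 5 column gaps.
Offset = 32 + 5·(187 + 6) = 32 + 965 = 997 px.

997 px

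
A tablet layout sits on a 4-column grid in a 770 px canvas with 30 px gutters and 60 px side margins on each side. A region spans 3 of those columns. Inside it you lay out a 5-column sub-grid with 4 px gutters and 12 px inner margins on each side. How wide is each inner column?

88 px

Outer content = 770 − 2·60 = 650 px.
4 columns + 3 gutters: 4c + 3·30 = 650.
4c = 650 − 90 = 560, so c = 140 px.
3-column span = 3·140 + 2·30 = 480 px.
Inner content = 480 − 2·12 = 456 px.
5 columns + 4 gutters: 5d + 4·4 = 456.
5d = 456 − 16 = 440, so d = 88 px.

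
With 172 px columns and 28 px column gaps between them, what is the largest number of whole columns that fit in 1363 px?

k columns need k·172 + (k−1)·28 = k·200 − 28.
k·200 − 28 ≤ 1363 → k ≤ 1391 / 200 ≈ 6.96, so k = 6.

6 columns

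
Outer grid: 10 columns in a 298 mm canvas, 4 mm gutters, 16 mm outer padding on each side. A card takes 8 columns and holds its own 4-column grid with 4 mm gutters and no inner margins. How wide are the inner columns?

Subtract both margins: 298 − 2·16 = 266 mm.
10 columns + 9 gutters: 10c + 9·4 = 266.
10c = 266 − 36 = 230, so c = 23 mm.
8-column span = 8·23 + 7·4 = 212 mm.
Subtracting 3 gutters of 4 leaves 200 for 4 columns, so d = 50 mm.

50 mm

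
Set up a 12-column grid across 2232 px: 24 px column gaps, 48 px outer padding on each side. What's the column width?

156 px

Take off 96 px of margins, leaving 2136 px.
2136 − 11·24 = 1872; ÷12 gives c = 156 px.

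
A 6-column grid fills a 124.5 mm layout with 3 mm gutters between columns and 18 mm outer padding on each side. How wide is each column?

Subtract both margins: 124.5 − 2·18 = 88.5 mm.
Subtracting 5 gutters of 3 leaves 73.5 for 6 columns, so c = 12.25 mm.

12.25 mm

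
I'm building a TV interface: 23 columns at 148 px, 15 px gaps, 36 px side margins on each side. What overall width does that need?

3806 px

Adding margins, columns and gutters: 72 + 3404 + 330 = 3806 px.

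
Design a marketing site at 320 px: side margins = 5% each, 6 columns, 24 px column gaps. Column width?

Margins: 5% × 320 = 16 px each, so content = 320 − 32 = 288 px.
Subtracting 5 column gaps of 24 leaves 168 for 6 columns, so c = 28 px.

28 px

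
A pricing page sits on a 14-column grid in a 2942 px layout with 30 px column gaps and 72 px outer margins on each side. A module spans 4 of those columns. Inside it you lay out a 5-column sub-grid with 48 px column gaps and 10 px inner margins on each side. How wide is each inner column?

Outer content = 2942 − 2·72 = 2798 px.
2798 − 13·30 = 2408; ÷14 gives c = 172 px.
4-column span = 4·172 + 3·30 = 778 px.
Inner content = 778 − 2·10 = 758 px.
5d + 4·48 = 758 → 5d = 566 → d = 113.2 px.

113.2 px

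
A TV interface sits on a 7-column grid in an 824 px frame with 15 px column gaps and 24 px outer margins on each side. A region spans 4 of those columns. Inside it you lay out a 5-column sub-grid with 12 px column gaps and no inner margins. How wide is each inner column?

77.8 px

Inside the margins: 824 − 48 = 776 px.
776 − 6·15 = 686; ÷7 gives c = 98 px.
Span of 4: 4·98 + 3·15 = 392 + 45 = 437 px.
Subtracting 4 column gaps of 12 leaves 389 for 5 columns, so d = 77.8 px.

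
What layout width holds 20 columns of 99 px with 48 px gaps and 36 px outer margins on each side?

Adding margins, columns and gutters: 72 + 1980 + 912 = 2964 px.

2964 px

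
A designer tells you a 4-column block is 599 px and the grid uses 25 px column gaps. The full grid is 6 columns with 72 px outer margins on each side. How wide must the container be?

4c + 3·25 = 599 → 4c = 524 → c = 131 px.
Container = 2·72 + 6·131 + 5·25 = 144 + 786 + 125 = 1055 px.

1055 px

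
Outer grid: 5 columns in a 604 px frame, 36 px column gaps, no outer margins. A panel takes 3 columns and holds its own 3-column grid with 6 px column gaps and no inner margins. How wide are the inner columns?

604 − 4·36 = 460; ÷5 gives c = 92 px.
3 columns plus 2 column gaps: 276 + 72 = 348 px.
3d + 2·6 = 348 → 3d = 336 → d = 112 px.

112 px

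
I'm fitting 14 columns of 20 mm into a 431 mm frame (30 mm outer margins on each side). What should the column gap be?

7 mm

Inside the margins: 431 − 60 = 371 mm.
Columns use 280 mm, leaving 91 mm across 13 column gaps = 7 mm each.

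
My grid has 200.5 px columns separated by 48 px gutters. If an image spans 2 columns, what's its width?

2 columns plus 1 gutter: 401 + 48 = 449 px.

449 px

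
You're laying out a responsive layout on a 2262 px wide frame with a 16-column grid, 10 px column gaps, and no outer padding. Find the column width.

16c + 15·10 = 2262 → 16c = 2112 → c = 132 px.

132 px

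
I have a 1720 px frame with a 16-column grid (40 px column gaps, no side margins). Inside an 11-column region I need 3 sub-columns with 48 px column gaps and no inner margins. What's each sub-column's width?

358 px

16 columns + 15 column gaps: 16c + 15·40 = 1720.
16c = 1720 − 600 = 1120, so c = 70 px.
11-column span = 11·70 + 10·40 = 1170 px.
1170 − 2·48 = 1074; ÷3 gives d = 358 px.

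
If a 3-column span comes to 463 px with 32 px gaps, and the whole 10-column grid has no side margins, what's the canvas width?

1618 px

3c + 2·32 = 463 → 3c = 399 → c = 133 px.
Canvas = 10·133 + 9·32 = 1330 + 288 = 1618 px.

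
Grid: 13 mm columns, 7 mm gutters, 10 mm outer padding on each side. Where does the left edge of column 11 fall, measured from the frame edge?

210 mm

Before column 11: the margin + 10 columns + 10 gutters.
Offset = 10 + 10·(13 + 7) = 10 + 200 = 210 mm.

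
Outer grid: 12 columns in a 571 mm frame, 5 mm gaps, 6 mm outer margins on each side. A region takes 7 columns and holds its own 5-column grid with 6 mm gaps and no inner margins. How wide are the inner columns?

60 mm

Outer content = 571 − 2·6 = 559 mm.
Subtracting 11 gaps of 5 leaves 504 for 12 columns, so c = 42 mm.
7 columns plus 6 gaps: 294 + 30 = 324 mm.
Subtracting 4 gaps of 6 leaves 300 for 5 columns, so d = 60 mm.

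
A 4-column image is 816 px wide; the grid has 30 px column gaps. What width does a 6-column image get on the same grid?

4c + 3·30 = 816 → 4c = 726 → c = 181.5 px.
6-column span = 6·181.5 + 5·30 = 1239 px.

1239 px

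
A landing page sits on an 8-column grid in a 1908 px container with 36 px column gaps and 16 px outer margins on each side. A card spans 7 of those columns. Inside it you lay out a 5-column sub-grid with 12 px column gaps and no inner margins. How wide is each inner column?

317.8 px

Take off 32 px of margins, leaving 1876 px.
1876 − 7·36 = 1624; ÷8 gives c = 203 px.
7 columns plus 6 column gaps: 1421 + 216 = 1637 px.
5d + 4·12 = 1637 → 5d = 1589 → d = 317.8 px.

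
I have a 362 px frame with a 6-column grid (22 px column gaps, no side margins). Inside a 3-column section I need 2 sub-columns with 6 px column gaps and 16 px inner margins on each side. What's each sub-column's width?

66 px

6 columns + 5 column gaps: 6c + 5·22 = 362.
6c = 362 − 110 = 252, so c = 42 px.
Span of 3: 3·42 + 2·22 = 126 + 44 = 170 px.
Inner content = 170 − 2·16 = 138 px.
Subtracting 1 column gap of 6 leaves 132 for 2 columns, so d = 66 px.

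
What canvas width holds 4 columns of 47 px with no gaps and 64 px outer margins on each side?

Canvas = 2·64 + 4·47 = 128 + 188 = 316 px.

316 px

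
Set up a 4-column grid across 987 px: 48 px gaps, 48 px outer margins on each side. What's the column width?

186.75 px

Content width = 987 − 2·48 = 891 px.
4 columns + 3 gaps: 4c + 3·48 = 891.
4c = 891 − 144 = 747, so c = 186.75 px.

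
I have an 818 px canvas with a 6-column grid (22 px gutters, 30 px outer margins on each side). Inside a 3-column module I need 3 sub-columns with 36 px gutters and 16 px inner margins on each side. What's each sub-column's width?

Subtract both margins: 818 − 2·30 = 758 px.
758 − 5·22 = 648; ÷6 gives c = 108 px.
3 columns plus 2 gutters: 324 + 44 = 368 px.
Inner content = 368 − 2·16 = 336 px.
3 columns + 2 gutters: 3d + 2·36 = 336.
3d = 336 − 72 = 264, so d = 88 px.

88 px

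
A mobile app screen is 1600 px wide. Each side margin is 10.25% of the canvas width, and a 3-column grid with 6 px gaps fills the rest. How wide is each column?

420 px

Each margin = 10.25% of 1600 = 164 px; content = 1600 − 2·164 = 1272 px.
3c + 2·6 = 1272 → 3c = 1260 → c = 420 px.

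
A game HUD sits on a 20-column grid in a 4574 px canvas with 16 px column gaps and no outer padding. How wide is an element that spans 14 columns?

4574 − 19·16 = 4270; ÷20 gives c = 213.5 px.
14 columns plus 13 column gaps: 2989 + 208 = 3197 px.

3197 px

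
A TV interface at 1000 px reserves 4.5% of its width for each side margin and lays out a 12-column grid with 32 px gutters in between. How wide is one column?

46.5 px

Each margin = 4.5% of 1000 = 45 px; content = 1000 − 2·45 = 910 px.
910 − 11·32 = 558; ÷12 gives c = 46.5 px.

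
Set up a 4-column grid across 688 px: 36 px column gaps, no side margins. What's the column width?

145 px

4 columns + 3 column gaps: 4c + 3·36 = 688.
4c = 688 − 108 = 580, so c = 145 px.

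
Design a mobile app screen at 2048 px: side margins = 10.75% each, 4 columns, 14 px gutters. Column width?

391.42 px

2048 × (1 − 2·10.75%) = 2048 × 78.5% = 1607.68 px for the columns.
4c + 3·14 = 1607.68 → 4c = 1565.68 → c = 391.42 px.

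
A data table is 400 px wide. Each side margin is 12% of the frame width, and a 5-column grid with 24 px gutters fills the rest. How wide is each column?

41.6 px

400 × (1 − 2·12%) = 400 × 76% = 304 px for the columns.
304 − 4·24 = 208; ÷5 gives c = 41.6 px.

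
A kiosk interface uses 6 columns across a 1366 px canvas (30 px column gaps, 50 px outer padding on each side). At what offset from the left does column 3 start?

Inside the margins: 1366 − 100 = 1266 px.
1266 − 5·30 = 1116; ÷6 gives c = 186 px.
Before column 3: the margin + 2 columns + 2 column gaps.
Offset = 50 + 2·(186 + 30) = 50 + 432 = 482 px.

482 px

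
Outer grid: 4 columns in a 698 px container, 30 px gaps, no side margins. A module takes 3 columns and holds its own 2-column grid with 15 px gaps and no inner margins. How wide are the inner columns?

4 columns + 3 gaps: 4c + 3·30 = 698.
4c = 698 − 90 = 608, so c = 152 px.
Span of 3: 3·152 + 2·30 = 456 + 60 = 516 px.
Subtracting 1 gap of 15 leaves 501 for 2 columns, so d = 250.5 px.

250.5 px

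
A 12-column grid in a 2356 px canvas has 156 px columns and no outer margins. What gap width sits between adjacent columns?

Columns use 1872 px, leaving 484 px across 11 gaps = 44 px each.

44 px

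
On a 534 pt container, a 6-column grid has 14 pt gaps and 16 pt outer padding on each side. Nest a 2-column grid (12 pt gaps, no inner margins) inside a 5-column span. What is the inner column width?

Take off 32 pt of margins, leaving 502 pt.
Subtracting 5 gaps of 14 leaves 432 for 6 columns, so c = 72 pt.
5 columns plus 4 gaps: 360 + 56 = 416 pt.
416 − 1·12 = 404; ÷2 gives d = 202 pt.

202 pt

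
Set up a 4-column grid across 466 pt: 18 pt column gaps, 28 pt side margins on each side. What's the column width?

Content width = 466 − 2·28 = 410 pt.
4c + 3·18 = 410 → 4c = 356 → c = 89 pt.

89 pt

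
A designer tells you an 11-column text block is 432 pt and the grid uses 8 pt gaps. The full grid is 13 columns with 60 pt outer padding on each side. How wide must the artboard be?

432 − 10·8 = 352; ÷11 gives c = 32 pt.
Adding margins, columns and gutters: 120 + 416 + 96 = 632 pt.

632 pt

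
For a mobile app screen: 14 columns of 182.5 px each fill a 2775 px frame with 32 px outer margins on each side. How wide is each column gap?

12 px

Subtract both margins: 2775 − 2·32 = 2711 px.
14·182.5 + 13g = 2711 → 13g = 156 → g = 12 px.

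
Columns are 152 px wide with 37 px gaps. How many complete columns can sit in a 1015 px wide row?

5 columns: 5·152 + 4·37 = 908 px ≤ 1015.
6 columns: 1097 px > 1015. So 5.

5 columns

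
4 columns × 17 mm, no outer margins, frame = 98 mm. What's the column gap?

10 mm

Columns use 68 mm, leaving 30 mm across 3 column gaps = 10 mm each.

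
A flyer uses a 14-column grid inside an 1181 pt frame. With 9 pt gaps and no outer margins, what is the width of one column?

1181 − 13·9 = 1064; ÷14 gives c = 76 pt.

76 pt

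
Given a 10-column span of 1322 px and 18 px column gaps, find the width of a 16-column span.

10c + 9·18 = 1322 → 10c = 1160 → c = 116 px.
16-column span = 16·116 + 15·18 = 2126 px.

2126 px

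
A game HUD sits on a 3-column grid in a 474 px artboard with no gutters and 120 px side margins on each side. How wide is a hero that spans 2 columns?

156 px

Content width = 474 − 2·120 = 234 px.
With no gutters, each column is 234/3 = 78 px.
2-column span = 2·78 = 156 px.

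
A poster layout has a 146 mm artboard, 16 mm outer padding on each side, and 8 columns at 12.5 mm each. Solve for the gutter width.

2 mm

Subtract both margins: 146 − 2·16 = 114 mm.
8·12.5 + 7g = 114 → 7g = 14 → g = 2 mm.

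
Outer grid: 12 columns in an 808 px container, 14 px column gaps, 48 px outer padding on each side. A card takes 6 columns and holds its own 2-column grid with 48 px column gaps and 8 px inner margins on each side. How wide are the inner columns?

Inside the margins: 808 − 96 = 712 px.
Subtracting 11 column gaps of 14 leaves 558 for 12 columns, so c = 46.5 px.
6-column span = 6·46.5 + 5·14 = 349 px.
Inner content = 349 − 2·8 = 333 px.
333 − 1·48 = 285; ÷2 gives d = 142.5 px.

142.5 px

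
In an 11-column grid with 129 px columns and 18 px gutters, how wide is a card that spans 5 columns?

5 columns plus 4 gutters: 645 + 72 = 717 px.

717 px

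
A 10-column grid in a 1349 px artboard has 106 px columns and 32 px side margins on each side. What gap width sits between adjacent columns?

25 px

Take off 64 px of margins, leaving 1285 px.
Columns use 1060 px, leaving 225 px across 9 gaps = 25 px each.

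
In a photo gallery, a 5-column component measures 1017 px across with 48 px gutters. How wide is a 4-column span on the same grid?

5c + 4·48 = 1017 → 5c = 825 → c = 165 px.
4-column span = 4·165 + 3·48 = 804 px.

804 px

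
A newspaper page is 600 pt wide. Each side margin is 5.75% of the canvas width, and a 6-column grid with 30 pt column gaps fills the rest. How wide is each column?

600 × (1 − 2·5.75%) = 600 × 88.5% = 531 pt for the columns.
Subtracting 5 column gaps of 30 leaves 381 for 6 columns, so c = 63.5 pt.

63.5 pt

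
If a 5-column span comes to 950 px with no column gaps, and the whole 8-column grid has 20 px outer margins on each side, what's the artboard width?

1560 px

With no column gaps, each column is 950/5 = 190 px.
Total width: 2·20 + 8·190 = 1560 px.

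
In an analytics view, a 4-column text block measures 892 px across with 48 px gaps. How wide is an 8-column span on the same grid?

892 − 3·48 = 748; ÷4 gives c = 187 px.
8 columns plus 7 gaps: 1496 + 336 = 1832 px.

1832 px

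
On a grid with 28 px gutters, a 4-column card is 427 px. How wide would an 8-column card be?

882 px

4 columns + 3 gutters: 4c + 3·28 = 427.
4c = 427 − 84 = 343, so c = 85.75 px.
8 columns plus 7 gutters: 686 + 196 = 882 px.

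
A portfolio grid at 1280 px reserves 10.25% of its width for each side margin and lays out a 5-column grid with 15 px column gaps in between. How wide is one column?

1280 × (1 − 2·10.25%) = 1280 × 79.5% = 1017.6 px for the columns.
1017.6 − 4·15 = 957.6; ÷5 gives c = 191.52 px.

191.52 px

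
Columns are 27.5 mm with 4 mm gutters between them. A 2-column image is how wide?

2 columns plus 1 gutter: 55 + 4 = 59 mm.

59 mm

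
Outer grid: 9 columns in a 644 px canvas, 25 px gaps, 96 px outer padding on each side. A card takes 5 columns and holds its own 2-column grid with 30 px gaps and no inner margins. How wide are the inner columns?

Subtract both margins: 644 − 2·96 = 452 px.
Subtracting 8 gaps of 25 leaves 252 for 9 columns, so c = 28 px.
5 columns plus 4 gaps: 140 + 100 = 240 px.
2 columns + 1 gap: 2d + 1·30 = 240.
2d = 240 − 30 = 210, so d = 105 px.

105 px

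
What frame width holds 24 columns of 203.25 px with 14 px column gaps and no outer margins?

5200 px

Frame = 24·203.25 + 23·14 = 4878 + 322 = 5200 px.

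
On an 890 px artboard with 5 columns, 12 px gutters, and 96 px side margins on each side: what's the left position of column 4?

Subtract both margins: 890 − 2·96 = 698 px.
698 − 4·12 = 650; ÷5 gives c = 130 px.
Before column 4: the margin + 3 columns + 3 gutters.
Offset = 96 + 3·(130 + 12) = 96 + 426 = 522 px.

522 px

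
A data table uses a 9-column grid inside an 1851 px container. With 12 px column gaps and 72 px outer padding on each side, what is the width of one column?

Take off 144 px of margins, leaving 1707 px.
Subtracting 8 column gaps of 12 leaves 1611 for 9 columns, so c = 179 px.

179 px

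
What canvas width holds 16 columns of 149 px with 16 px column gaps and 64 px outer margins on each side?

Adding margins, columns and gutters: 128 + 2384 + 240 = 2752 px.

2752 px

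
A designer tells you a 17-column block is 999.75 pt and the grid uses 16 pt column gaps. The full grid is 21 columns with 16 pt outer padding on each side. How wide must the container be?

17 columns + 16 column gaps: 17c + 16·16 = 999.75.
17c = 999.75 − 256 = 743.75, so c = 43.75 pt.
Adding margins, columns and gutters: 32 + 918.75 + 320 = 1270.75 pt.

1270.75 pt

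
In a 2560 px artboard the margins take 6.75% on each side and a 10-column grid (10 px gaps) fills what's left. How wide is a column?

212.44 px

Each margin = 6.75% of 2560 = 172.8 px; content = 2560 − 2·172.8 = 2214.4 px.
10 columns + 9 gaps: 10c + 9·10 = 2214.4.
10c = 2214.4 − 90 = 2124.4, so c = 212.44 px.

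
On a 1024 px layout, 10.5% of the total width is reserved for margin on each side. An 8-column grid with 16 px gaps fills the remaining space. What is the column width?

87.12 px

Margins: 10.5% × 1024 = 107.52 px each, so content = 1024 − 215.04 = 808.96 px.
8 columns + 7 gaps: 8c + 7·16 = 808.96.
8c = 808.96 − 112 = 696.96, so c = 87.12 px.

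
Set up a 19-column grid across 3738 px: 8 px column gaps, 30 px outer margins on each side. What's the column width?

Content width = 3738 − 2·30 = 3678 px.
3678 − 18·8 = 3534; ÷19 gives c = 186 px.

186 px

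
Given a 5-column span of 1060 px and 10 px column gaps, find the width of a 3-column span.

632 px

Subtracting 4 column gaps of 10 leaves 1020 for 5 columns, so c = 204 px.
3 columns plus 2 column gaps: 612 + 20 = 632 px.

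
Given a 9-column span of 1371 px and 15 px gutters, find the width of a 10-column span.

Subtracting 8 gutters of 15 leaves 1251 for 9 columns, so c = 139 px.
10 columns plus 9 gutters: 1390 + 135 = 1525 px.

1525 px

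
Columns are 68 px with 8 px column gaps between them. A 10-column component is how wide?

752 px

10-column span = 10·68 + 9·8 = 752 px.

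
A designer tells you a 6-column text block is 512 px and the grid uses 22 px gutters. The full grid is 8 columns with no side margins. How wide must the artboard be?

Subtracting 5 gutters of 22 leaves 402 for 6 columns, so c = 67 px.
Artboard = 8·67 + 7·22 = 536 + 154 = 690 px.

690 px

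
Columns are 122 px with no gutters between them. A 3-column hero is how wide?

With no gutters, 3 columns span 3·122 = 366 px.

366 px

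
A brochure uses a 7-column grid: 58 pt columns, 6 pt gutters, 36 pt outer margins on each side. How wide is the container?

Total width: 2·36 + 7·58 + 6·6 = 514 pt.

514 pt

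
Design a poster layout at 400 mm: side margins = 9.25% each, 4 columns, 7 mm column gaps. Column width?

76.25 mm

Margins: 9.25% × 400 = 37 mm each, so content = 400 − 74 = 326 mm.
4 columns + 3 column gaps: 4c + 3·7 = 326.
4c = 326 − 21 = 305, so c = 76.25 mm.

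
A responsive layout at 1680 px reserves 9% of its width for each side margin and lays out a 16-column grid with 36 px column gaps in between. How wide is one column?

Margins: 9% × 1680 = 151.2 px each, so content = 1680 − 302.4 = 1377.6 px.
Subtracting 15 column gaps of 36 leaves 837.6 for 16 columns, so c = 52.35 px.

52.35 px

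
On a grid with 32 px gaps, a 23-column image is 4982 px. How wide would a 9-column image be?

23c + 22·32 = 4982 → 23c = 4278 → c = 186 px.
9-column span = 9·186 + 8·32 = 1930 px.

1930 px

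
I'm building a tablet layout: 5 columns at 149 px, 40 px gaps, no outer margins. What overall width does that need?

Summing: 745 + 160 = 905 px.

905 px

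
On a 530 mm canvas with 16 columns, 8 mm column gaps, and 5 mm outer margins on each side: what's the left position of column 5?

137 mm

Content = 530 − 2·5 = 520 mm.
520 − 15·8 = 400; ÷16 gives c = 25 mm.
Column 5 starts at margin + 4·(column + gutter) = 5 + 4·33 = 137 mm.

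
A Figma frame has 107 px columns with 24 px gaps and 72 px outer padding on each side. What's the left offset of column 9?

Before column 9: the margin + 8 columns + 8 gaps.
Offset = 72 + 8·(107 + 24) = 72 + 1048 = 1120 px.

1120 px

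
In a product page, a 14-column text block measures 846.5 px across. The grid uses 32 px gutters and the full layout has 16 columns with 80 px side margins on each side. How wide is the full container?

14 columns + 13 gutters: 14c + 13·32 = 846.5.
14c = 846.5 − 416 = 430.5, so c = 30.75 px.
Container = 2·80 + 16·30.75 + 15·32 = 160 + 492 + 480 = 1132 px.

1132 px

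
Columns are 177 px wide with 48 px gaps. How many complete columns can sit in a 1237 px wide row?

5 columns: 5·177 + 4·48 = 1077 px ≤ 1237.
6 columns: 1302 px > 1237. So 5.

5 columns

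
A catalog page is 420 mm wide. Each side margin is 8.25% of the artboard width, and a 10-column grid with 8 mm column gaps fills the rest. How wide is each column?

27.87 mm

Each margin = 8.25% of 420 = 34.65 mm; content = 420 − 2·34.65 = 350.7 mm.
Subtracting 9 column gaps of 8 leaves 278.7 for 10 columns, so c = 27.87 mm.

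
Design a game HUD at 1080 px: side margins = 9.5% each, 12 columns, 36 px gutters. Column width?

39.9 px

Margins: 9.5% × 1080 = 102.6 px each, so content = 1080 − 205.2 = 874.8 px.
12c + 11·36 = 874.8 → 12c = 478.8 → c = 39.9 px.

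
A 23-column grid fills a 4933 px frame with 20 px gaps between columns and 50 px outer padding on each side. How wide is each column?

191 px

Take off 100 px of margins, leaving 4833 px.
23c + 22·20 = 4833 → 23c = 4393 → c = 191 px.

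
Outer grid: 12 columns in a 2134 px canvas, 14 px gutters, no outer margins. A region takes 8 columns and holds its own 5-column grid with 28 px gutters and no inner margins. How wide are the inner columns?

12c + 11·14 = 2134 → 12c = 1980 → c = 165 px.
8 columns plus 7 gutters: 1320 + 98 = 1418 px.
5d + 4·28 = 1418 → 5d = 1306 → d = 261.2 px.

261.2 px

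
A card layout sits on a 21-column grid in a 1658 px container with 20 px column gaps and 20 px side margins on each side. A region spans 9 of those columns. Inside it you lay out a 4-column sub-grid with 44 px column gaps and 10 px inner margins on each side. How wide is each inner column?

Take off 40 px of margins, leaving 1618 px.
1618 − 20·20 = 1218; ÷21 gives c = 58 px.
Span of 9: 9·58 + 8·20 = 522 + 160 = 682 px.
Inner content = 682 − 2·10 = 662 px.
662 − 3·44 = 530; ÷4 gives d = 132.5 px.

132.5 px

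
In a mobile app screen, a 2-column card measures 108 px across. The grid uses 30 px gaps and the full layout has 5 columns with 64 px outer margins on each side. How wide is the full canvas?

Subtracting 1 gap of 30 leaves 78 for 2 columns, so c = 39 px.
Canvas = 2·64 + 5·39 + 4·30 = 128 + 195 + 120 = 443 px.

443 px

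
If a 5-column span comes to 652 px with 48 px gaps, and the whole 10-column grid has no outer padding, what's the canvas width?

652 − 4·48 = 460; ÷5 gives c = 92 px.
Summing: 920 + 432 = 1352 px.

1352 px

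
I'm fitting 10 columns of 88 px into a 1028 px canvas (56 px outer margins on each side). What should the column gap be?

Inside the margins: 1028 − 112 = 916 px.
10·88 + 9g = 916 → 9g = 36 → g = 4 px.

4 px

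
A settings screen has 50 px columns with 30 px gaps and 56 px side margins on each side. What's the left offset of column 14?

1096 px

Column 14 starts at margin + 13·(column + gutter) = 56 + 13·80 = 1096 px.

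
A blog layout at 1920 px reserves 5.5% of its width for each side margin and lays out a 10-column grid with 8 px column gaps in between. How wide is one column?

Each margin = 5.5% of 1920 = 105.6 px; content = 1920 − 2·105.6 = 1708.8 px.
Subtracting 9 column gaps of 8 leaves 1636.8 for 10 columns, so c = 163.68 px.

163.68 px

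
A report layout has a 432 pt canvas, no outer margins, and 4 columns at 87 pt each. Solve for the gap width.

28 pt

Columns use 348 pt, leaving 84 pt across 3 gaps = 28 pt each.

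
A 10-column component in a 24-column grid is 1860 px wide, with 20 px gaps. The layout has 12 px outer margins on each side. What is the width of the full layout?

4516 px

10c + 9·20 = 1860 → 10c = 1680 → c = 168 px.
Layout = 2·12 + 24·168 + 23·20 = 24 + 4032 + 460 = 4516 px.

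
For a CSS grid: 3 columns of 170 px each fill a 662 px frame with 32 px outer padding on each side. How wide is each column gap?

Take off 64 px of margins, leaving 598 px.
Columns use 510 px, leaving 88 px across 2 column gaps = 44 px each.

44 px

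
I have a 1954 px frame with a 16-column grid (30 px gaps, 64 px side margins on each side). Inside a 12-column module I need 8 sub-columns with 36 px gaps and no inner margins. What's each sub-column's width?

138.75 px

Outer content = 1954 − 2·64 = 1826 px.
16 columns + 15 gaps: 16c + 15·30 = 1826.
16c = 1826 − 450 = 1376, so c = 86 px.
12-column span = 12·86 + 11·30 = 1362 px.
1362 − 7·36 = 1110; ÷8 gives d = 138.75 px.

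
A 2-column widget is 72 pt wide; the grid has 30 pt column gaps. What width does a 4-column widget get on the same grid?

174 pt

72 − 1·30 = 42; ÷2 gives c = 21 pt.
4-column span = 4·21 + 3·30 = 174 pt.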